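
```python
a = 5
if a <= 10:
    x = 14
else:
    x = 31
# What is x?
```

Trace:
`a = 5` → a = 5
`if a <= 10: ...` → a <= 10 is True → x = 14
So x = 14

Answer: 14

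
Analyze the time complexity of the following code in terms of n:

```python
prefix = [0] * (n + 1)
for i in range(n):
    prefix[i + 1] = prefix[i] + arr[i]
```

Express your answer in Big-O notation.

This is Prefix sum computation. Time complexity: O(n).

Answer: O(n)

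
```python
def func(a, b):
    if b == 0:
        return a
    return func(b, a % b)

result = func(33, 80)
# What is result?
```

func(33, 80) -> func(80, 33) -> func(33, 14) -> func(14, 5) -> func(5, 4) -> func(4, 1) -> func(1, 0) -> 1

Answer: 1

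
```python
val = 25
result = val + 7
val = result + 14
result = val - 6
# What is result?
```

Trace:
`val = 25` → val = 25
`result = val + 7` → result = 32
`val = result + 14` → val = 46
`result = val - 6` → result = 40
So result = 40

Answer: 40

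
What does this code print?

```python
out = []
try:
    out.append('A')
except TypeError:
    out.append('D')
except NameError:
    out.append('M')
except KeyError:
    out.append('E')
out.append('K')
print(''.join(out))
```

Execution trace: 'A' (try body, no exception) → 'K' (after the try/except). Output: AK

Answer: AK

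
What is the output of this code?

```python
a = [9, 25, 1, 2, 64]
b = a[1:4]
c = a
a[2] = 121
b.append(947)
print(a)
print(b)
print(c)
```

Key concept: slice vs alias.
Step by step:
`a = [9, 25, 1, 2, 64]` → a = [9, 25, 1, 2, 64]
`b = a[1:4]` → b = [25, 1, 2]
`c = a` → c = [9, 25, 1, 2, 64] (same object as a)
`a[2] = 121` → a = [9, 25, 121, 2, 64] (same object as c); c = [9, 25, 121, 2, 64] (same object as a)
`b.append(947)` → b = [25, 1, 2, 947]
`print(a)` → prints [9, 25, 121, 2, 64]
`print(b)` → prints [25, 1, 2, 947]
`print(c)` → prints [9, 25, 121, 2, 64]

Answer:
[9, 25, 121, 2, 64]
[25, 1, 2, 947]
[9, 25, 121, 2, 64]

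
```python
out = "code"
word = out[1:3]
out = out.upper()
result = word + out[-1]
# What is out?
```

Trace:
`out = "code"` → out = 'code'
`word = out[1:3]` → word = 'od'
`out = out.upper()` → out = 'CODE'
`result = word + out[-1]` → result = 'odE'
So out = 'CODE'

Answer: 'CODE'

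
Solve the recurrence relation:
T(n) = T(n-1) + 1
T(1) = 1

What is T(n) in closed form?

Unrolling: T(n) = T(1) + 1·(n-1) = 1 + 1(n-1) = n.

Answer: T(n) = n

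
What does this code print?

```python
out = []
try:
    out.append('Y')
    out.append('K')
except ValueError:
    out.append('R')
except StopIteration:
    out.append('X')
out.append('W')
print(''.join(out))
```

Execution trace: 'Y' (try body) → 'K' (try body, no exception) → 'W' (after the try/except). Output: YKW

Answer: YKW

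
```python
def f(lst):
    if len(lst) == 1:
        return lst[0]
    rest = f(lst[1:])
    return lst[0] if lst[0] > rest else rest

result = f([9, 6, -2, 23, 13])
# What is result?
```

Recursive max over [9, 6, -2, 23, 13] = 23

Answer: 23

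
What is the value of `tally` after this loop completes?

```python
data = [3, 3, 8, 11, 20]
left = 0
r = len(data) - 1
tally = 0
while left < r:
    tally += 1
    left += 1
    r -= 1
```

Iterations until pointers meet (list length 5)
`tally` takes the values: 0 → 1 → 2

Answer: 2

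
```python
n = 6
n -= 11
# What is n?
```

Trace:
`n = 6` → n = 6
`n -= 11` → n = -5
So n = -5

Answer: -5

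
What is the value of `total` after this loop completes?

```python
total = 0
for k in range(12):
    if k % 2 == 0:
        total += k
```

Sum of even numbers 0 to 11
`total` takes the values: 0 → 2 → 6 → 12 → 20 → 30

Answer: 30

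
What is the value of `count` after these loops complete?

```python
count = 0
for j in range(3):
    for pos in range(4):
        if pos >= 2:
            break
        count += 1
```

Inner breaks at 2, outer runs 3 times
`count` takes the values: 0 → 1 → 2 → 3 → 4 → 5 → 6

Answer: 6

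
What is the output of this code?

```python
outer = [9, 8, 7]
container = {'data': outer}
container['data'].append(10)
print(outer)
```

Key concept: dict holds reference to list.
Step by step:
`outer = [9, 8, 7]` → outer = [9, 8, 7]
`container = {'data': outer}` → container = {'data': [9, 8, 7]}
`container['data'].append(10)` → outer = [9, 8, 7, 10]; container = {'data': [9, 8, 7, 10]}
`print(outer)` → prints [9, 8, 7, 10]

Answer: [9, 8, 7, 10]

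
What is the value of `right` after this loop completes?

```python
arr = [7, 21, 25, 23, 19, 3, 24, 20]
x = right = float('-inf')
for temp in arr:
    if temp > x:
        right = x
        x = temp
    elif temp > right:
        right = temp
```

Second largest (with repeats) in [7, 21, 25, 23, 19, 3, 24, 20]
`right` takes the values: -inf → 7 → 21 → 23 → 24

Answer: 24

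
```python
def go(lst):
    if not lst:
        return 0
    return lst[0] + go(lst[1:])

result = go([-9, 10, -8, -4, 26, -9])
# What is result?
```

(-9) + 10 + (-8) + (-4) + 26 + (-9) + 0 = 6

Answer: 6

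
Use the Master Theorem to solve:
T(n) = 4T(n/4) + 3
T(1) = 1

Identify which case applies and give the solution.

a=4, b=4, f(n)=3. log_4(4) = 1. Since c=0 < 1, Case 1 applies: T(n) = Θ(n^log_b(a)) = O(n).

Answer: O(n) - Case 1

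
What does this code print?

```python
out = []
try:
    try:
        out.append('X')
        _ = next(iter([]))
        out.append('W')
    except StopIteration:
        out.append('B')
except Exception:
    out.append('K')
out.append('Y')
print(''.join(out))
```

Execution trace: 'X' (inner try body) → 'B' (inner except StopIteration) → 'Y' (after the try/except). Output: XBY

Answer: XBY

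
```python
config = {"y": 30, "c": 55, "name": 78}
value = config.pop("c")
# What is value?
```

Trace:
`config = {"y": 30, "c": 55, "name": 78}` → config = {'y': 30, 'c': 55, 'name': 78}
`value = config.pop("c")` → config = {'y': 30, 'name': 78}; value = 55
So value = 55

Answer: 55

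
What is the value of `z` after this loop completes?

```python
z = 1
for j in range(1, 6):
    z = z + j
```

Start at 1, add 1 through 5
`z` takes the values: 1 → 2 → 4 → 7 → 11 → 16

Answer: 16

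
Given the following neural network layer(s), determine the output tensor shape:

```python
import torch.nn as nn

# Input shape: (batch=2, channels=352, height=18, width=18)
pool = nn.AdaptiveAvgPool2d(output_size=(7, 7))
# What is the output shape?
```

Input: (2, 352, 18, 18) -> Output: (2, 352, 7, 7)

Answer: (2, 352, 7, 7)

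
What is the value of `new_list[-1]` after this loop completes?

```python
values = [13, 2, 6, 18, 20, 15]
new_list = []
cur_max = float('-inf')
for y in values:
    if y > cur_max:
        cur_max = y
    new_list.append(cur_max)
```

Running max ends at 20
`new_list` takes the values: [] → [13] → [13, 13] → [13, 13, 13] → [13, 13, 13, 18] → [13, 13, 13, 18, 20] → [13, 13, 13, 18, 20, 20]
So `new_list[-1]` = 20

Answer: 20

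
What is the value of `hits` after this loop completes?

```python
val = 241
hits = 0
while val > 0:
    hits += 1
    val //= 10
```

Count digits by repeated division by 10
`hits` takes the values: 0 → 1 → 2 → 3

Answer: 3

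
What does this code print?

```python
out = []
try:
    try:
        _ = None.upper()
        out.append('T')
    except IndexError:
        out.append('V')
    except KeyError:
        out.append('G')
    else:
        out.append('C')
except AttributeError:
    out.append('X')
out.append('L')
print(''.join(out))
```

Execution trace: 'X' (outer except AttributeError) → 'L' (after the try/except). Output: XL

Answer: XL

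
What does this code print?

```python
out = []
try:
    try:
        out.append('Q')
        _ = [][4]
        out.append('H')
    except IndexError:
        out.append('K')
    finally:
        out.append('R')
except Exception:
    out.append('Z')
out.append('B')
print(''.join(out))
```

Execution trace: 'Q' (inner try body) → 'K' (inner except IndexError) → 'R' (inner finally) → 'B' (after the try/except). Output: QKRB

Answer: QKRB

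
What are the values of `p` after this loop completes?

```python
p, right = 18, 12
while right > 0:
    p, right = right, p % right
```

GCD of 18 and 12
`p` takes the values: 18 → 12 → 6

Answer: 6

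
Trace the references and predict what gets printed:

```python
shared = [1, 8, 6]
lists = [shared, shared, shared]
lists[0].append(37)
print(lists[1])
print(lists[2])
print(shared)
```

Key concept: list of same reference.
Step by step:
`shared = [1, 8, 6]` → shared = [1, 8, 6]
`lists = [shared, shared, shared]` → lists = [[1, 8, 6], [1, 8, 6], [1, 8, 6]]
`lists[0].append(37)` → shared = [1, 8, 6, 37]; lists = [[1, 8, 6, 37], [1, 8, 6, 37], [1, 8, 6, 37]]
`print(lists[1])` → prints [1, 8, 6, 37]
`print(lists[2])` → prints [1, 8, 6, 37]
`print(shared)` → prints [1, 8, 6, 37]

Answer:
[1, 8, 6, 37]
[1, 8, 6, 37]
[1, 8, 6, 37]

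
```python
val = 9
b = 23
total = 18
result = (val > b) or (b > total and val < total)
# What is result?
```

Trace:
`val = 9` → val = 9
`b = 23` → b = 23
`total = 18` → total = 18
`result = (val > b) or (b > total and val < total)` → result = True
So result = True

Answer: True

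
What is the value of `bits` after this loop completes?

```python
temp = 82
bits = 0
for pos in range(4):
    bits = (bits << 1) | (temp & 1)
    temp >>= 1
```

Reverse lowest 4 bits of 82
`bits` takes the values: 0 → 1 → 2 → 4

Answer: 4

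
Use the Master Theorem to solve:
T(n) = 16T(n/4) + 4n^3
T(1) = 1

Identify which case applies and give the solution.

a=16, b=4, f(n)=4n^3. log_4(16) = 2. Since c=3 > 2 and the regularity condition holds (16(n/4)^3 = (16/4^3)n^3 with 16/4^3 < 1), Case 3 applies: T(n) = Θ(f(n)) = O(n^3).

Answer: O(n^3) - Case 3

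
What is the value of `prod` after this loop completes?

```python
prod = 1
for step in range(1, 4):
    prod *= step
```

3! = 6
`prod` takes the values: 1 → 2 → 6

Answer: 6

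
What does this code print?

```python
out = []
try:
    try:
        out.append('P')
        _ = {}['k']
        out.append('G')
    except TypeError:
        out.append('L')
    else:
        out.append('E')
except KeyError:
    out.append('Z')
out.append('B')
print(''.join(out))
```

Execution trace: 'P' (try body) → 'Z' (outer except KeyError) → 'B' (after the try/except). Output: PZB

Answer: PZB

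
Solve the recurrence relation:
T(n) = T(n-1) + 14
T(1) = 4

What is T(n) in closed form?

Unrolling: T(n) = T(1) + 14·(n-1) = 4 + 14(n-1) = 14n - 10.

Answer: T(n) = 14n - 10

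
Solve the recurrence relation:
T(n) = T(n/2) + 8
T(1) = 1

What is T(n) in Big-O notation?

Each step divides n by 2 and adds 8. After log_2(n) steps we reach T(1)=1. So T(n) = 8·log_2(n) + 1 = O(log n).

Answer: O(log n)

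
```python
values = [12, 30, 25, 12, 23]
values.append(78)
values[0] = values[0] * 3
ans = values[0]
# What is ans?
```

Trace:
`values = [12, 30, 25, 12, 23]` → values = [12, 30, 25, 12, 23]
`values.append(78)` → values = [12, 30, 25, 12, 23, 78]
`values[0] = values[0] * 3` → values = [36, 30, 25, 12, 23, 78]
`ans = values[0]` → ans = 36
So ans = 36

Answer: 36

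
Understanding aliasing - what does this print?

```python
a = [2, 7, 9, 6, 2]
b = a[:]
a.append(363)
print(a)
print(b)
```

Key concept: slice [:] creates copy.
Step by step:
`a = [2, 7, 9, 6, 2]` → a = [2, 7, 9, 6, 2]
`b = a[:]` → b = [2, 7, 9, 6, 2]
`a.append(363)` → a = [2, 7, 9, 6, 2, 363]
`print(a)` → prints [2, 7, 9, 6, 2, 363]
`print(b)` → prints [2, 7, 9, 6, 2]

Answer:
[2, 7, 9, 6, 2, 363]
[2, 7, 9, 6, 2]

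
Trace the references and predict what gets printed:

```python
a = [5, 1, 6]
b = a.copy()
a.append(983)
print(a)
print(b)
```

Key concept: list.copy() creates independent copy.
Step by step:
`a = [5, 1, 6]` → a = [5, 1, 6]
`b = a.copy()` → b = [5, 1, 6]
`a.append(983)` → a = [5, 1, 6, 983]
`print(a)` → prints [5, 1, 6, 983]
`print(b)` → prints [5, 1, 6]

Answer:
[5, 1, 6, 983]
[5, 1, 6]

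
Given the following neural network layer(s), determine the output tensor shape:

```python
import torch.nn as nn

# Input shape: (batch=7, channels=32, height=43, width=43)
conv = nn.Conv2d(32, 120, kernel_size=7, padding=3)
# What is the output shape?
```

Input: (7, 32, 43, 43) -> Output: (7, 120, 43, 43)

Answer: (7, 120, 43, 43)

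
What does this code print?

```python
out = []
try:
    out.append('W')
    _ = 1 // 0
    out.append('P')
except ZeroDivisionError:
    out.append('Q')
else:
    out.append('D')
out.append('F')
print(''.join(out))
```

Execution trace: 'W' (try body) → 'Q' (except ZeroDivisionError) → 'F' (after the try/except). Output: WQF

Answer: WQF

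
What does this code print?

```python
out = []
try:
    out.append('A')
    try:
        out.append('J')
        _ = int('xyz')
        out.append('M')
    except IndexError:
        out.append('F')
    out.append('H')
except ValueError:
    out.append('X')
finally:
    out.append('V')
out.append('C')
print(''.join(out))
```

Execution trace: 'A' (try body) → 'J' (inner try body) → 'X' (except ValueError) → 'V' (finally) → 'C' (after the try/except). Output: AJXVC

Answer: AJXVC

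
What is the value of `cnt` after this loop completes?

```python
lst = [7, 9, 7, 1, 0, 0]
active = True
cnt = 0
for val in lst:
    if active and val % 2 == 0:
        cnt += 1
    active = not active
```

Count even values at even positions
`cnt` takes the values: 0 → 1

Answer: 1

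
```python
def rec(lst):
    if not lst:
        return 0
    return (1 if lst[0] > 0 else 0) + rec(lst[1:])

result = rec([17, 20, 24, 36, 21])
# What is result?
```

Count of positive elements in [17, 20, 24, 36, 21] = 5

Answer: 5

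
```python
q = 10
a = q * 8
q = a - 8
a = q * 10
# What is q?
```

Trace:
`q = 10` → q = 10
`a = q * 8` → a = 80
`q = a - 8` → q = 72
`a = q * 10` → a = 720
So q = 72

Answer: 72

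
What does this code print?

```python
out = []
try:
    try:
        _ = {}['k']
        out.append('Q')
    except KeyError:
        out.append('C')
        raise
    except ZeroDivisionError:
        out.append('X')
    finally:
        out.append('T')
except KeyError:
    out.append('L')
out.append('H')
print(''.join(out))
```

Execution trace: 'C' (inner except KeyError) → 'T' (inner finally) → 'L' (outer except KeyError) → 'H' (after the try/except). Output: CTLH

Answer: CTLH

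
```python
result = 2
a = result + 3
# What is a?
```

Trace:
`result = 2` → result = 2
`a = result + 3` → a = 5
So a = 5

Answer: 5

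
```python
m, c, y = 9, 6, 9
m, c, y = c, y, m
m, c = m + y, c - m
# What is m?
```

Trace:
`m, c, y = 9, 6, 9` → m = 9; c = 6; y = 9
`m, c, y = c, y, m` → m = 6; c = 9; y = 9
`m, c = m + y, c - m` → m = 15; c = 3
So m = 15

Answer: 15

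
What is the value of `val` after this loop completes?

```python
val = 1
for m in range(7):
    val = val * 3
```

Multiply by 3, 7 times: 1 * 3^7 = 2187
`val` takes the values: 1 → 3 → 9 → 27 → 81 → 243 → 729 → 2187

Answer: 2187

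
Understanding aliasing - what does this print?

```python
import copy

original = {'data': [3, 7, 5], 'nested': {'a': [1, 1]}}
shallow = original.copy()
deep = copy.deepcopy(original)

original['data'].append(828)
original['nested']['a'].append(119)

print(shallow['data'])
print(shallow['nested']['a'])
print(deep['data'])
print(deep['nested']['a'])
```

Key concept: comparing shallow vs deep copy.
Step by step:
`original = {'data': [3, 7, 5], 'nested': {'a': [1, 1]}}` → original = {'data': [3, 7, 5], 'nested': {'a': [1, 1]}}
`shallow = original.copy()` → shallow = {'data': [3, 7, 5], 'nested': {'a': [1, 1]}}
`deep = copy.deepcopy(original)` → deep = {'data': [3, 7, 5], 'nested': {'a': [1, 1]}}
`original['data'].append(828)` → original = {'data': [3, 7, 5, 828], 'nested': {'a': [1, 1]}}; shallow = {'data': [3, 7, 5, 828], 'nested': {'a': [1, 1]}}
`original['nested']['a'].append(119)` → original = {'data': [3, 7, 5, 828], 'nested': {'a': [1, 1, 119]}}; shallow = {'data': [3, 7, 5, 828], 'nested': {'a': [1, 1, 119]}}
`print(shallow['data'])` → prints [3, 7, 5, 828]
`print(shallow['nested']['a'])` → prints [1, 1, 119]
`print(deep['data'])` → prints [3, 7, 5]
`print(deep['nested']['a'])` → prints [1, 1]

Answer:
[3, 7, 5, 828]
[1, 1, 119]
[3, 7, 5]
[1, 1]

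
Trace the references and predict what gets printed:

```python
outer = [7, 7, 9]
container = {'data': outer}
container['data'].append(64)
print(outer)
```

Key concept: dict holds reference to list.
Step by step:
`outer = [7, 7, 9]` → outer = [7, 7, 9]
`container = {'data': outer}` → container = {'data': [7, 7, 9]}
`container['data'].append(64)` → outer = [7, 7, 9, 64]; container = {'data': [7, 7, 9, 64]}
`print(outer)` → prints [7, 7, 9, 64]

Answer: [7, 7, 9, 64]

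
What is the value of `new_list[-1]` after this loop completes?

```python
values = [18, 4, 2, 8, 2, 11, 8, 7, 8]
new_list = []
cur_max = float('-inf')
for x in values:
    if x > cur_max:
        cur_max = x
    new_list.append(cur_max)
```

Running max ends at 18
`new_list` takes the values: [] → [18] → [18, 18] → [18, 18, 18] → [18, 18, 18, 18] → [18, 18, 18, 18, 18] → [18, 18, 18, 18, 18, 18] → [18, 18, 18, 18, 18, 18, 18] → [18, 18, 18, 18, 18, 18, 18, 18] → [18, 18, 18, 18, 18, 18, 18, 18, 18]
So `new_list[-1]` = 18

Answer: 18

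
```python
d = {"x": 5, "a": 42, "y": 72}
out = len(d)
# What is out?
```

Trace:
`d = {"x": 5, "a": 42, "y": 72}` → d = {'x': 5, 'a': 42, 'y': 72}
`out = len(d)` → out = 3
So out = 3

Answer: 3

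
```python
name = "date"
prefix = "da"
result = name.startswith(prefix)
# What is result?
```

Trace:
`name = "date"` → name = 'date'
`prefix = "da"` → prefix = 'da'
`result = name.startswith(prefix)` → result = True
So result = True

Answer: True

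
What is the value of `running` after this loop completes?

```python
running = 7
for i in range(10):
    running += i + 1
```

Start at 7, add 1 to 10 = 62
`running` takes the values: 7 → 8 → 10 → 13 → 17 → 22 → 28 → 35 → 43 → 52 → 62

Answer: 62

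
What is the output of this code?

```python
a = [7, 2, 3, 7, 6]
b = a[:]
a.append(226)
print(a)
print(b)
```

Key concept: slice [:] creates copy.
Step by step:
`a = [7, 2, 3, 7, 6]` → a = [7, 2, 3, 7, 6]
`b = a[:]` → b = [7, 2, 3, 7, 6]
`a.append(226)` → a = [7, 2, 3, 7, 6, 226]
`print(a)` → prints [7, 2, 3, 7, 6, 226]
`print(b)` → prints [7, 2, 3, 7, 6]

Answer:
[7, 2, 3, 7, 6, 226]
[7, 2, 3, 7, 6]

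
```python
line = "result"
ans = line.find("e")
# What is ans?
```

Trace:
`line = "result"` → line = 'result'
`ans = line.find("e")` → ans = 1
So ans = 1

Answer: 1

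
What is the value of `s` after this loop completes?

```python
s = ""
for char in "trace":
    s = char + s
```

Reverse 'trace'
`s` takes the values: "" → "t" → "rt" → "art" → "cart" → "ecart"

Answer: "ecart"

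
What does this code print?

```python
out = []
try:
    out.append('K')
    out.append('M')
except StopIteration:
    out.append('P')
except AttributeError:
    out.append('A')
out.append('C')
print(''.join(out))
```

Execution trace: 'K' (try body) → 'M' (try body, no exception) → 'C' (after the try/except). Output: KMC

Answer: KMC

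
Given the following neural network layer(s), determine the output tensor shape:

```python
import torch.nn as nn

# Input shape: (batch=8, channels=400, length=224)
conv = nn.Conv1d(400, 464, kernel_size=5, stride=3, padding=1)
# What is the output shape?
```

Input: (8, 400, 224) -> Output: (8, 464, 74)

Answer: (8, 464, 74)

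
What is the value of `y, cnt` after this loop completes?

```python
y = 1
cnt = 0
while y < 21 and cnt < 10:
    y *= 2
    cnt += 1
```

Double until >= 21 or 10 iterations
`y, cnt` takes the values: (1, 0) → (2, 0) → (2, 1) → (4, 1) → (4, 2) → (8, 2) → (8, 3) → (16, 3) → (16, 4) → (32, 4) → (32, 5)

Answer: 32, 5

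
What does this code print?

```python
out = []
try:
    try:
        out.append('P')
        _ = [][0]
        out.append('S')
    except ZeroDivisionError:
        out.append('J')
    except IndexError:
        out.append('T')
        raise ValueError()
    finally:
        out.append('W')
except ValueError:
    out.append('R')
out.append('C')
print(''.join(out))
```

Execution trace: 'P' (try body) → 'T' (except IndexError) → 'W' (finally) → 'R' (outer except ValueError) → 'C' (after the try/except). Output: PTWRC

Answer: PTWRC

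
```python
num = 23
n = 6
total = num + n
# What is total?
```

Trace:
`num = 23` → num = 23
`n = 6` → n = 6
`total = num + n` → total = 29
So total = 29

Answer: 29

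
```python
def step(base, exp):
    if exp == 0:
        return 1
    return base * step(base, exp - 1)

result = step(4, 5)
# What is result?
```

step(4, 5) = 4 * 4 * 4 * 4 * 4 = 1024

Answer: 1024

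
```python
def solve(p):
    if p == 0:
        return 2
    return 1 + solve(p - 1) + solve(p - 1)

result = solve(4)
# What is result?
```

solve(p) = 1 + 2·solve(p-1), solve(0)=2. Closed form: (2+1)·2^4 - 1 = 47.

Answer: 47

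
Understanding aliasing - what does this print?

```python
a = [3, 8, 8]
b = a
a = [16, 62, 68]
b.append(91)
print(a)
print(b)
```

Key concept: rebinding vs mutation: a is rebound to a new list, b still points at the original.
Step by step:
`a = [3, 8, 8]` → a = [3, 8, 8]
`b = a` → b = [3, 8, 8] (same object as a)
`a = [16, 62, 68]` → a = [16, 62, 68]
`b.append(91)` → b = [3, 8, 8, 91]
`print(a)` → prints [16, 62, 68]
`print(b)` → prints [3, 8, 8, 91]

Answer:
[16, 62, 68]
[3, 8, 8, 91]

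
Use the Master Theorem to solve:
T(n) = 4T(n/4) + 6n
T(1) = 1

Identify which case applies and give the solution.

a=4, b=4, f(n)=6n. log_4(4) = 1. Since c=1 = 1, Case 2 applies: T(n) = Θ(n^log_b(a) · log n) = O(n log n).

Answer: O(n log n) - Case 2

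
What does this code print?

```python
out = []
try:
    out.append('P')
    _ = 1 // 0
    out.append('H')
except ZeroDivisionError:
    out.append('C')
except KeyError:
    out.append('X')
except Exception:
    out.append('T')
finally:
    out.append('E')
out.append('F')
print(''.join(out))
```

Execution trace: 'P' (try body) → 'C' (except ZeroDivisionError) → 'E' (finally) → 'F' (after the try/except). Output: PCEF

Answer: PCEF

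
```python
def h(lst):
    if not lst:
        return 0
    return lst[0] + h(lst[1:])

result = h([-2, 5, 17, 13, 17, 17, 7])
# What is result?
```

(-2) + 5 + 17 + 13 + 17 + 17 + 7 + 0 = 74

Answer: 74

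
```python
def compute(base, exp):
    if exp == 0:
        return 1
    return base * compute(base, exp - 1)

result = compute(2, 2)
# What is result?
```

compute(2, 2) = 2 * 2 = 4

Answer: 4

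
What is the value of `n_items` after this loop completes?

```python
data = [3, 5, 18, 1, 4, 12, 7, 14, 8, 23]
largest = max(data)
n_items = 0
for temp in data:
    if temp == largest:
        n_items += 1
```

Count of max value 23 in [3, 5, 18, 1, 4, 12, 7, 14, 8, 23]
`n_items` takes the values: 0 → 1

Answer: 1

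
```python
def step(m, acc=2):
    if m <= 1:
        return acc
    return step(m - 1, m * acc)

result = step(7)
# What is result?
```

Accumulator trace (n, acc): (7, 2) -> (6, 14) -> (5, 84) -> (4, 420) -> (3, 1680) -> (2, 5040) -> (1, 10080) -> return 10080

Answer: 10080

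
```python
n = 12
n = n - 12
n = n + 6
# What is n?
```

Trace:
`n = 12` → n = 12
`n = n - 12` → n = 0
`n = n + 6` → n = 6
So n = 6

Answer: 6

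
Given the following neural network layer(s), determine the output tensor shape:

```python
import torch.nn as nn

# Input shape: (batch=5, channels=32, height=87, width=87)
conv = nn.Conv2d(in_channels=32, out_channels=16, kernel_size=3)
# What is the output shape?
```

Input: (5, 32, 87, 87) -> Output: (5, 16, 85, 85)

Answer: (5, 16, 85, 85)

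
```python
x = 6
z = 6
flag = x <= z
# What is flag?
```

Trace:
`x = 6` → x = 6
`z = 6` → z = 6
`flag = x <= z` → flag = True
So flag = True

Answer: True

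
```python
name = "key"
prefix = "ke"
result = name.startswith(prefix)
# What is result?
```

Trace:
`name = "key"` → name = 'key'
`prefix = "ke"` → prefix = 'ke'
`result = name.startswith(prefix)` → result = True
So result = True

Answer: True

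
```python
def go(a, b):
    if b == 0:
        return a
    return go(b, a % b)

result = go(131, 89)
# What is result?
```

go(131, 89) -> go(89, 42) -> go(42, 5) -> go(5, 2) -> go(2, 1) -> go(1, 0) -> 1

Answer: 1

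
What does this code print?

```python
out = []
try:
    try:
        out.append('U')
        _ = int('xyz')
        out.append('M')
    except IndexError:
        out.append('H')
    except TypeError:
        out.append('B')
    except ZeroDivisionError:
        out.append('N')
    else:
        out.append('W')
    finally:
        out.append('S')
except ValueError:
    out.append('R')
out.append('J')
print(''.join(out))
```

Execution trace: 'U' (try body) → 'S' (finally) → 'R' (outer except ValueError) → 'J' (after the try/except). Output: USRJ

Answer: USRJ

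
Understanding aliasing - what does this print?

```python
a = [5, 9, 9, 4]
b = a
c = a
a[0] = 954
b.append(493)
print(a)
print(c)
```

Key concept: multiple aliases.
Step by step:
`a = [5, 9, 9, 4]` → a = [5, 9, 9, 4]
`b = a` → b = [5, 9, 9, 4] (same object as a)
`c = a` → c = [5, 9, 9, 4] (same object as a, b)
`a[0] = 954` → a = [954, 9, 9, 4] (same object as b, c); b = [954, 9, 9, 4] (same object as a, c); c = [954, 9, 9, 4] (same object as a, b)
`b.append(493)` → a = [954, 9, 9, 4, 493] (same object as b, c); b = [954, 9, 9, 4, 493] (same object as a, c); c = [954, 9, 9, 4, 493] (same object as a, b)
`print(a)` → prints [954, 9, 9, 4, 493]
`print(c)` → prints [954, 9, 9, 4, 493]

Answer:
[954, 9, 9, 4, 493]
[954, 9, 9, 4, 493]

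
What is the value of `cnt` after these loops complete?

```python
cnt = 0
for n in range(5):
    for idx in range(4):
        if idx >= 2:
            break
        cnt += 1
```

Inner breaks at 2, outer runs 5 times
`cnt` takes the values: 0 → 1 → 2 → 3 → 4 → 5 → 6 → 7 → 8 → 9 → 10

Answer: 10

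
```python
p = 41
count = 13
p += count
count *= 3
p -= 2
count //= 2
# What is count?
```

Trace:
`p = 41` → p = 41
`count = 13` → count = 13
`p += count` → p = 54
`count *= 3` → count = 39
`p -= 2` → p = 52
`count //= 2` → count = 19
So count = 19

Answer: 19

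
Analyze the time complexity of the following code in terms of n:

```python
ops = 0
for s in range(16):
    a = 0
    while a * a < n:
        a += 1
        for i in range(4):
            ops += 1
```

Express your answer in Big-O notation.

Each loop level contributes: 1 × √n × 1. Multiplying the contributions gives O(√n).

Answer: O(√n)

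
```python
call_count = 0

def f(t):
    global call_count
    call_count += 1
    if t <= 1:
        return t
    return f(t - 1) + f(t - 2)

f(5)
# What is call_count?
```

Calls(t) = 1 + Calls(t-1) + Calls(t-2); Calls(0)=Calls(1)=1. For t=5 this gives 15.

Answer: 15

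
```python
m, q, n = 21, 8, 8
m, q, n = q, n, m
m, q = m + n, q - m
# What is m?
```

Trace:
`m, q, n = 21, 8, 8` → m = 21; q = 8; n = 8
`m, q, n = q, n, m` → m = 8; q = 8; n = 21
`m, q = m + n, q - m` → m = 29; q = 0
So m = 29

Answer: 29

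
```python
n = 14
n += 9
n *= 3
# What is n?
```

Trace:
`n = 14` → n = 14
`n += 9` → n = 23
`n *= 3` → n = 69
So n = 69

Answer: 69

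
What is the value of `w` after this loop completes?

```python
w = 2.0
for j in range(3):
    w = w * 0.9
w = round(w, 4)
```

Exponential decay: 2.0 * 0.9^3
`w` takes the values: 2.0 → 1.8 → 1.62 → 1.458

Answer: 1.458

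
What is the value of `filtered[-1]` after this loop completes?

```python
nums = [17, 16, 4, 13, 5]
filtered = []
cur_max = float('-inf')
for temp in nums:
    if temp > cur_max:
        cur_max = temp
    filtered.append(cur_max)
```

Running max ends at 17
`filtered` takes the values: [] → [17] → [17, 17] → [17, 17, 17] → [17, 17, 17, 17] → [17, 17, 17, 17, 17]
So `filtered[-1]` = 17

Answer: 17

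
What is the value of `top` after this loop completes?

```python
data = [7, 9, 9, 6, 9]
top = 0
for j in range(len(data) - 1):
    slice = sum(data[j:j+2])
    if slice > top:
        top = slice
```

Max sum of 2-element window in [7, 9, 9, 6, 9]
`top` takes the values: 0 → 16 → 18

Answer: 18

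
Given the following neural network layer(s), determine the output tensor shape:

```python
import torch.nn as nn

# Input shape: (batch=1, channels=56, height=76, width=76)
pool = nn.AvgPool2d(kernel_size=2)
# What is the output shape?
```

Input: (1, 56, 76, 76) -> Output: (1, 56, 38, 38)

Answer: (1, 56, 38, 38)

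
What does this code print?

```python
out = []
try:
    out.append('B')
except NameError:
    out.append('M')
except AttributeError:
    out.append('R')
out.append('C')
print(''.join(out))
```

Execution trace: 'B' (try body, no exception) → 'C' (after the try/except). Output: BC

Answer: BC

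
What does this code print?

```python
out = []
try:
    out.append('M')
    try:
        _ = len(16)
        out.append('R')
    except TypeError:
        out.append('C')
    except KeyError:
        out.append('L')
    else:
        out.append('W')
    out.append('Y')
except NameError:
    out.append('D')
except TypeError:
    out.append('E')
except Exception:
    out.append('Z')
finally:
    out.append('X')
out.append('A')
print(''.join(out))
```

Execution trace: 'M' (try body) → 'C' (inner except TypeError) → 'Y' (try body, no exception) → 'X' (finally) → 'A' (after the try/except). Output: MCYXA

Answer: MCYXA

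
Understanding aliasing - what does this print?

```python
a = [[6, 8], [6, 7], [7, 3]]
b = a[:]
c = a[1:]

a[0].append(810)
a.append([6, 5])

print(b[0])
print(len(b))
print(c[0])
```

Key concept: slice with nested mutation.
Step by step:
`a = [[6, 8], [6, 7], [7, 3]]` → a = [[6, 8], [6, 7], [7, 3]]
`b = a[:]` → b = [[6, 8], [6, 7], [7, 3]]
`c = a[1:]` → c = [[6, 7], [7, 3]]
`a[0].append(810)` → a = [[6, 8, 810], [6, 7], [7, 3]]; b = [[6, 8, 810], [6, 7], [7, 3]]
`a.append([6, 5])` → a = [[6, 8, 810], [6, 7], [7, 3], [6, 5]]
`print(b[0])` → prints [6, 8, 810]
`print(len(b))` → prints 3
`print(c[0])` → prints [6, 7]

Answer:
[6, 8, 810]
3
[6, 7]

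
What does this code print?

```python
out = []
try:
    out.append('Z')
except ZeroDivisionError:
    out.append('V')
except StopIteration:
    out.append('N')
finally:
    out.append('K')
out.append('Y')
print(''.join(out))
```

Execution trace: 'Z' (try body, no exception) → 'K' (finally) → 'Y' (after the try/except). Output: ZKY

Answer: ZKY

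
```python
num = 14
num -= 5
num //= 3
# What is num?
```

Trace:
`num = 14` → num = 14
`num -= 5` → num = 9
`num //= 3` → num = 3
So num = 3

Answer: 3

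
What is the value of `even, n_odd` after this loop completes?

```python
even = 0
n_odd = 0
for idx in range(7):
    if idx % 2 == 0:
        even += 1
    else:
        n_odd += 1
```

Count evens and odds in range(7)
`even, n_odd` takes the values: (0, 0) → (1, 0) → (1, 1) → (2, 1) → (2, 2) → (3, 2) → (3, 3) → (4, 3)

Answer: 4, 3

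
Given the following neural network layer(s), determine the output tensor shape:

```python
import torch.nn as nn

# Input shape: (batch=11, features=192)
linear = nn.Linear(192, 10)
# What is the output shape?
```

Input: (11, 192) -> Output: (11, 10)

Answer: (11, 10)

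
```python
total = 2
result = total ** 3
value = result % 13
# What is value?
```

Trace:
`total = 2` → total = 2
`result = total ** 3` → result = 8
`value = result % 13` → value = 8
So value = 8

Answer: 8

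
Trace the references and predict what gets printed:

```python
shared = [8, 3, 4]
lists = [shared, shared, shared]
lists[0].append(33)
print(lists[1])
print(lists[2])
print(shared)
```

Key concept: list of same reference.
Step by step:
`shared = [8, 3, 4]` → shared = [8, 3, 4]
`lists = [shared, shared, shared]` → lists = [[8, 3, 4], [8, 3, 4], [8, 3, 4]]
`lists[0].append(33)` → shared = [8, 3, 4, 33]; lists = [[8, 3, 4, 33], [8, 3, 4, 33], [8, 3, 4, 33]]
`print(lists[1])` → prints [8, 3, 4, 33]
`print(lists[2])` → prints [8, 3, 4, 33]
`print(shared)` → prints [8, 3, 4, 33]

Answer:
[8, 3, 4, 33]
[8, 3, 4, 33]
[8, 3, 4, 33]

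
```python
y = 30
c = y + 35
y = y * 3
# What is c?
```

Trace:
`y = 30` → y = 30
`c = y + 35` → c = 65
`y = y * 3` → y = 90
So c = 65

Answer: 65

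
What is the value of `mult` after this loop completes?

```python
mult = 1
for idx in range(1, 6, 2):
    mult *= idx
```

Product of 1, 3, 5, ... up to 5
`mult` takes the values: 1 → 3 → 15

Answer: 15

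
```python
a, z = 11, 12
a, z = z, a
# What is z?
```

Trace:
`a, z = 11, 12` → a = 11; z = 12
`a, z = z, a` → a = 12; z = 11
So z = 11

Answer: 11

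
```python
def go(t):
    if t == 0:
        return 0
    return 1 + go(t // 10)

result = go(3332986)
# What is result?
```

Count of digits of 3332986: 7

Answer: 7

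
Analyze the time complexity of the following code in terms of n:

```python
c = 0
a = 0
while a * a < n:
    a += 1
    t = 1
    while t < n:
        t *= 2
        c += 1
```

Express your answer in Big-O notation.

Each loop level contributes: √n × log n. Multiplying the contributions gives O(√n log n).

Answer: O(√n log n)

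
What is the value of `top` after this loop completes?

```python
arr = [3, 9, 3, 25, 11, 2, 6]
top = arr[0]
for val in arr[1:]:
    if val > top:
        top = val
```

Maximum of [3, 9, 3, 25, 11, 2, 6]
`top` takes the values: 3 → 9 → 25

Answer: 25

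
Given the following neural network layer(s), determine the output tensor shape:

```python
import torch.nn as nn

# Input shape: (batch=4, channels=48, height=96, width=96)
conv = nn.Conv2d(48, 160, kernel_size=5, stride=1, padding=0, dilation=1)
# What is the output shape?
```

Input: (4, 48, 96, 96) -> Output: (4, 160, 92, 92)

Answer: (4, 160, 92, 92)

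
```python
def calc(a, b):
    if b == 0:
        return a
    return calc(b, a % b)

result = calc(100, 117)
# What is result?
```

calc(100, 117) -> calc(117, 100) -> calc(100, 17) -> calc(17, 15) -> calc(15, 2) -> calc(2, 1) -> calc(1, 0) -> 1

Answer: 1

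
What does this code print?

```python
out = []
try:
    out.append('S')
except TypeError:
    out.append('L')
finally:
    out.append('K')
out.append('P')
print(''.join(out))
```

Execution trace: 'S' (try body, no exception) → 'K' (finally) → 'P' (after the try/except). Output: SKP

Answer: SKP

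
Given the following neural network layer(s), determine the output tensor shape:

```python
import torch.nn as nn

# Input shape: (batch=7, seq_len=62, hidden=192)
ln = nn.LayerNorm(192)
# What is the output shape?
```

Input: (7, 62, 192) -> Output: (7, 62, 192)

Answer: (7, 62, 192)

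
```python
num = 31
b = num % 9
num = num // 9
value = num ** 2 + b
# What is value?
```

Trace:
`num = 31` → num = 31
`b = num % 9` → b = 4
`num = num // 9` → num = 3
`value = num ** 2 + b` → value = 13
So value = 13

Answer: 13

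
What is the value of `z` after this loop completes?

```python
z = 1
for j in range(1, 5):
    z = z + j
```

Start at 1, add 1 through 4
`z` takes the values: 1 → 2 → 4 → 7 → 11

Answer: 11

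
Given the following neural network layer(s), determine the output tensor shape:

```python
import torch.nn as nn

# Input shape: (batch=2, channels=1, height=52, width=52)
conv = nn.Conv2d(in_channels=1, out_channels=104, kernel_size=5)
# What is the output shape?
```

Input: (2, 1, 52, 52) -> Output: (2, 104, 48, 48)

Answer: (2, 104, 48, 48)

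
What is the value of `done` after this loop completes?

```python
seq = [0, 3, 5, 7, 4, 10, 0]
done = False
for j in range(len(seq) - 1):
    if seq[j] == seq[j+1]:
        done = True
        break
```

Check consecutive duplicates in [0, 3, 5, 7, 4, 10, 0]
`done` takes the values: False

Answer: False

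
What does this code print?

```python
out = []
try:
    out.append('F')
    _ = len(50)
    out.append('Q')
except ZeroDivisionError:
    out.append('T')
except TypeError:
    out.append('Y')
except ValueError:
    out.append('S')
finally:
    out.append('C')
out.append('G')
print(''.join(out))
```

Execution trace: 'F' (try body) → 'Y' (except TypeError) → 'C' (finally) → 'G' (after the try/except). Output: FYCG

Answer: FYCG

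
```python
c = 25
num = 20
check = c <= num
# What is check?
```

Trace:
`c = 25` → c = 25
`num = 20` → num = 20
`check = c <= num` → check = False
So check = False

Answer: False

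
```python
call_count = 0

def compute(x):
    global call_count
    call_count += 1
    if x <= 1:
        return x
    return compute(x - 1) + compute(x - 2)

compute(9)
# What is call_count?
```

Calls(x) = 1 + Calls(x-1) + Calls(x-2); Calls(0)=Calls(1)=1. For x=9 this gives 109.

Answer: 109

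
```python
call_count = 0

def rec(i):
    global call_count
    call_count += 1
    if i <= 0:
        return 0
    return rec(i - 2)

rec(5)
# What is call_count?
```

Linear recursion stepping by 2: 4 calls from i=5 down to ≤0.

Answer: 4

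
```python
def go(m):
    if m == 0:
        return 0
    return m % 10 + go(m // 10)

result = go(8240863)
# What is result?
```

Sum of digits of 8240863: 3 + 6 + 8 + 0 + 4 + 2 + 8 = 31

Answer: 31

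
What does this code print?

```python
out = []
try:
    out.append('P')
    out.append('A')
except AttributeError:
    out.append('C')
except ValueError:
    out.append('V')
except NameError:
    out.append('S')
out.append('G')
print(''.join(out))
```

Execution trace: 'P' (try body) → 'A' (try body, no exception) → 'G' (after the try/except). Output: PAG

Answer: PAG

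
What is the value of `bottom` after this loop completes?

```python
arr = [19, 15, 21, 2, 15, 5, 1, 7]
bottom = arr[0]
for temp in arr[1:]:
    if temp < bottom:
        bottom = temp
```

Minimum of [19, 15, 21, 2, 15, 5, 1, 7]
`bottom` takes the values: 19 → 15 → 2 → 1

Answer: 1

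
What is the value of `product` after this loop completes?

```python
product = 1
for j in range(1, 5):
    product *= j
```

4! = 24
`product` takes the values: 1 → 2 → 6 → 24

Answer: 24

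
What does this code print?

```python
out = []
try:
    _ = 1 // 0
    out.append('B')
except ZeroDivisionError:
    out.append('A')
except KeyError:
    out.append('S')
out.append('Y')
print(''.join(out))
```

Execution trace: 'A' (except ZeroDivisionError) → 'Y' (after the try/except). Output: AY

Answer: AY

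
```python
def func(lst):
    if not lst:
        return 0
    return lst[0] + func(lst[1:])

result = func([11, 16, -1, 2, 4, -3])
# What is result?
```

11 + 16 + (-1) + 2 + 4 + (-3) + 0 = 29

Answer: 29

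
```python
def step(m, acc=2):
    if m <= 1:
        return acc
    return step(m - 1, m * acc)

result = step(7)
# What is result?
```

Accumulator trace (n, acc): (7, 2) -> (6, 14) -> (5, 84) -> (4, 420) -> (3, 1680) -> (2, 5040) -> (1, 10080) -> return 10080

Answer: 10080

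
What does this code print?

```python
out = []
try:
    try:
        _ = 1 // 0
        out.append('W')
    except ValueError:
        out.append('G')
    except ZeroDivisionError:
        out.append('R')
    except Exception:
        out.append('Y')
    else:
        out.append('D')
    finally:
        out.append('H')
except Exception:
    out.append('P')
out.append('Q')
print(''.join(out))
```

Execution trace: 'R' (inner except ZeroDivisionError) → 'H' (inner finally) → 'Q' (after the try/except). Output: RHQ

Answer: RHQ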